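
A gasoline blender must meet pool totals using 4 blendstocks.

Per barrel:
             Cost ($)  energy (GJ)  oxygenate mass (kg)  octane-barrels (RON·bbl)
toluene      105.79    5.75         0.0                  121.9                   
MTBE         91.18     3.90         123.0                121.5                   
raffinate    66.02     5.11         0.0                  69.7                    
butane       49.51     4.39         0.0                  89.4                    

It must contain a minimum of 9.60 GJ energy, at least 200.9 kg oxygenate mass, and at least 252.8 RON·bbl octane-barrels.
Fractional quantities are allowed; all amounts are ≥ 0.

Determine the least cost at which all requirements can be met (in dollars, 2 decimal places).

Let x1 = barrels of toluene, x2 = barrels of MTBE, x3 = barrels of raffinate, x4 = barrels of butane.
min 105.79x1 + 91.18x2 + 66.02x3 + 49.51x4 subject to:
  5.75x1 + 3.9x2 + 5.11x3 + 4.39x4 ≥ 9.6   (energy)
  123x2 ≥ 200.9   (oxygenate mass)
  121.9x1 + 121.5x2 + 69.7x3 + 89.4x4 ≥ 252.8   (octane-barrels)
  x1, x2, x3, x4 ≥ 0.
The minimum-cost mix takes nothing from toluene, raffinate — only MTBE, butane. Binding constraints: energy and oxygenate mass.
Optimal quantities: MTBE = 1.6333 barrels, butane = 0.73576 barrels.
Total cost: 91.18·1.6333 + 49.51·0.73576 = 185.3518.

$185.35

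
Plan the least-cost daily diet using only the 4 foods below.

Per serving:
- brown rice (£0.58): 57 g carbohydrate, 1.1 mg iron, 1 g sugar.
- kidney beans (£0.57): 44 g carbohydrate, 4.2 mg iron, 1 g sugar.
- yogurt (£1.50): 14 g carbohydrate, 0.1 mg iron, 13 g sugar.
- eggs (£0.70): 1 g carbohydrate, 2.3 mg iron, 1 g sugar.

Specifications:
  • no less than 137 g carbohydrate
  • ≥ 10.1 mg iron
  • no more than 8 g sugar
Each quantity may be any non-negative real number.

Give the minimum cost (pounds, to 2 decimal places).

This is a linear program. Let x1 = servings of brown rice, x2 = servings of kidney beans, x3 = servings of yogurt, x4 = servings of eggs.
Minimise 0.58x1 + 0.57x2 + 1.5x3 + 0.7x4 s.t.:
  57x1 + 44x2 + 14x3 + 1x4 ≥ 137   (carbohydrate)
  1.1x1 + 4.2x2 + 0.1x3 + 2.3x4 ≥ 10.1   (iron)
  1x1 + 1x2 + 13x3 + 1x4 ≤ 8   (sugar)
  x1, x2, x3, x4 ≥ 0.
At the optimum only brown rice, kidney beans are positive (yogurt, eggs = 0). The carbohydrate and iron requirements are met with equality.
That vertex is x1 = 0.6859, x2 = 2.225.
Total cost: 0.58·0.6859 + 0.57·2.225 = 1.6661.

£1.67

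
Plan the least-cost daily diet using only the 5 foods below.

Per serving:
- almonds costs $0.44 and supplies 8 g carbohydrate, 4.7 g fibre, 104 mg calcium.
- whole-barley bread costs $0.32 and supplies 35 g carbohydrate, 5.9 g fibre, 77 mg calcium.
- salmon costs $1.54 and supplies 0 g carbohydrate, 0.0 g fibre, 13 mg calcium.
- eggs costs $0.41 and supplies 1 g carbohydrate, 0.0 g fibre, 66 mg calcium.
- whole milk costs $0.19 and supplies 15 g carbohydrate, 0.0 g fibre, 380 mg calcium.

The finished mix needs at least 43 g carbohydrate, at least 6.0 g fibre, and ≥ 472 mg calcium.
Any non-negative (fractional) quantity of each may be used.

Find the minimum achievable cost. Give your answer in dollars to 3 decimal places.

Treat it as an LP. Let x1 = servings of almonds, x2 = servings of whole-barley bread, x3 = servings of salmon, x4 = servings of eggs, x5 = servings of whole milk.
Minimize 0.44x1 + 0.32x2 + 1.54x3 + 0.41x4 + 0.19x5 subject to:
  8x1 + 35x2 + 1x4 + 15x5 ≥ 43   (carbohydrate)
  4.7x1 + 5.9x2 ≥ 6   (fibre)
  104x1 + 77x2 + 13x3 + 66x4 + 380x5 ≥ 472   (calcium)
  x1, x2, x3, x4, x5 ≥ 0.
The minimum-cost mix takes nothing from almonds, salmon, eggs — only whole-barley bread, whole milk. Binding constraints: fibre and calcium.
Solving gives x2 = 1.017, x5 = 1.036.
Hence cost = 0.32·1.017 + 0.19·1.036 = $0.52228.

$0.522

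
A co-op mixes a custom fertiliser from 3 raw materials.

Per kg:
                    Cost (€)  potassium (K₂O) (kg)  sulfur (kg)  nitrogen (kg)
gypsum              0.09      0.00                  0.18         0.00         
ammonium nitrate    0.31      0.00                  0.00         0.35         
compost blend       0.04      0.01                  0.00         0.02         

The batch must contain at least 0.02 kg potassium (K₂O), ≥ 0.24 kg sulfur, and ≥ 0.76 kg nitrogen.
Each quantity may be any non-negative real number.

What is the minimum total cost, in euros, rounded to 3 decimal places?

€0.838

Treat it as an LP. Let x1 = kg of gypsum, x2 = kg of ammonium nitrate, x3 = kg of compost blend.
Minimize 0.09x1 + 0.31x2 + 0.04x3 subject to:
  0.01x3 ≥ 0.02   (potassium (K₂O))
  0.18x1 ≥ 0.24   (sulfur)
  0.35x2 + 0.02x3 ≥ 0.76   (nitrogen)
  x1, x2, x3 ≥ 0.
The optimal mix uses every input. Binding constraints: potassium (K₂O), sulfur, nitrogen.
Optimal quantities: gypsum = 1.333 kg, ammonium nitrate = 2.057 kg, compost blend = 2 kg.
Total cost: 0.09·1.333 + 0.31·2.057 + 0.04·2 = 0.83764.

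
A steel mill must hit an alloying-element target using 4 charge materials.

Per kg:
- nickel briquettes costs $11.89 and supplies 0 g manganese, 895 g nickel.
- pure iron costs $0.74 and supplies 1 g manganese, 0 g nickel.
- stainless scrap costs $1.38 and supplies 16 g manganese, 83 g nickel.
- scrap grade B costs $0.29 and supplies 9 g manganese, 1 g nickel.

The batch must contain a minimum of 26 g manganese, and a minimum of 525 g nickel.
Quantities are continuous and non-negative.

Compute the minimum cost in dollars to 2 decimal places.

Treat it as an LP. Let x1 = kg of nickel briquettes, x2 = kg of pure iron, x3 = kg of stainless scrap, x4 = kg of scrap grade B.
min 11.89x1 + 0.74x2 + 1.38x3 + 0.29x4 s.t.:
  1x2 + 16x3 + 9x4 ≥ 26   (manganese)
  895x1 + 83x3 + 1x4 ≥ 525   (nickel)
  x1, x2, x3, x4 ≥ 0.
At the optimum only nickel briquettes, stainless scrap are positive (pure iron, scrap grade B = 0). The manganese and nickel requirements are met with equality.
Solving gives x1 = 0.4359, x3 = 1.625.
Hence cost = 11.89·0.4359 + 1.38·1.625 = $7.4254.

$7.43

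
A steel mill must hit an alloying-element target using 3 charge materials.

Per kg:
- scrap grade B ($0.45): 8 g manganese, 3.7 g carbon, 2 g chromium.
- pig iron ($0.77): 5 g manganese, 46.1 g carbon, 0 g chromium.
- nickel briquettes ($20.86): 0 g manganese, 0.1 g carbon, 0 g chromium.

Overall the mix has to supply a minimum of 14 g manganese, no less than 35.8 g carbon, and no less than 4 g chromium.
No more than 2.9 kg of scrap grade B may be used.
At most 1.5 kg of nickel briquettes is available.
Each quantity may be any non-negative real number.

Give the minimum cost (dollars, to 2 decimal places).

$1.37

Let x1 = kg of scrap grade B, x2 = kg of pig iron, x3 = kg of nickel briquettes.
Minimise 0.45x1 + 0.77x2 + 20.86x3 subject to:
  8x1 + 5x2 ≥ 14   (manganese)
  3.7x1 + 46.1x2 + 0.1x3 ≥ 35.8   (carbon)
  2x1 ≥ 4   (chromium)
  x1 ≤ 2.9
  x3 ≤ 1.5
  x1, x2, x3 ≥ 0.
The optimal basis is {scrap grade B, pig iron}; nickel briquettes drops out. There the carbon and chromium constraints are tight.
Optimal quantities: scrap grade B = 2 kg, pig iron = 0.6161 kg.
Hence cost = 0.45·2 + 0.77·0.6161 = $1.3744.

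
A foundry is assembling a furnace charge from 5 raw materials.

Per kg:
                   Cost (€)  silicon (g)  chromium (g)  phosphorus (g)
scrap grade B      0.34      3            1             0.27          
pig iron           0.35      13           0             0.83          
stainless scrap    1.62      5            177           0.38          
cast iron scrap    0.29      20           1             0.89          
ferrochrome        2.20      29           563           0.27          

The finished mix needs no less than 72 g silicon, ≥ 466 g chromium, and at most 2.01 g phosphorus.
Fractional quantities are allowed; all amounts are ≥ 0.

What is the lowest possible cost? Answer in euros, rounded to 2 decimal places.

Treat it as an LP. Let x1 = kg of scrap grade B, x2 = kg of pig iron, x3 = kg of stainless scrap, x4 = kg of cast iron scrap, x5 = kg of ferrochrome.
min 0.34x1 + 0.35x2 + 1.62x3 + 0.29x4 + 2.2x5 s.t.:
  3x1 + 13x2 + 5x3 + 20x4 + 29x5 ≥ 72   (silicon)
  1x1 + 177x3 + 1x4 + 563x5 ≥ 466   (chromium)
  0.27x1 + 0.83x2 + 0.38x3 + 0.89x4 + 0.27x5 ≤ 2.01   (phosphorus)
  x1, x2, x3, x4, x5 ≥ 0.
The minimum-cost mix takes nothing from scrap grade B, pig iron, stainless scrap — only cast iron scrap, ferrochrome. Binding constraints: silicon and phosphorus.
Optimal quantities: cast iron scrap = 1.903 kg, ferrochrome = 1.17 kg.
Objective = 0.29·1.903 + 2.2·1.17 = 3.1259.

€3.13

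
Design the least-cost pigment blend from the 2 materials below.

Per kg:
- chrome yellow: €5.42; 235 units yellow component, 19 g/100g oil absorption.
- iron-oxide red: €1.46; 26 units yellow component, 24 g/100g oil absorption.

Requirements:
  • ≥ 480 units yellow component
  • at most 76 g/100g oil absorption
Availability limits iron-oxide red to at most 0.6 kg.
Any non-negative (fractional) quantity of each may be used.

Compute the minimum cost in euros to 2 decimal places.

Let x1 = kg of chrome yellow, x2 = kg of iron-oxide red.
min 5.42x1 + 1.46x2 with:
  235x1 + 26x2 ≥ 480   (yellow component)
  19x1 + 24x2 ≤ 76   (oil absorption)
  x2 ≤ 0.6
  x1, x2 ≥ 0.
The cheapest feasible vertex uses only chrome yellow; iron-oxide red is not used. Binding constraint: yellow component.
That vertex is x1 = 2.043.
Total cost: 5.42·2.043 = 11.0731.

€11.07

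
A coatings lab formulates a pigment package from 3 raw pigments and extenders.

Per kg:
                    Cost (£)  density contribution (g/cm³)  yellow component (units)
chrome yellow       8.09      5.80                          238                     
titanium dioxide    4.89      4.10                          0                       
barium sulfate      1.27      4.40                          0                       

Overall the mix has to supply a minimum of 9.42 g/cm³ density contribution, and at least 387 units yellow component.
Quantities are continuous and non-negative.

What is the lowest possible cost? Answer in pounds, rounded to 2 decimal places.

Treat it as an LP. Let x1 = kg of chrome yellow, x2 = kg of titanium dioxide, x3 = kg of barium sulfate.
min 8.09x1 + 4.89x2 + 1.27x3 with:
  5.8x1 + 4.1x2 + 4.4x3 ≥ 9.42   (density contribution)
  238x1 ≥ 387   (yellow component)
  x1, x2, x3 ≥ 0.
At the optimum only chrome yellow is positive (titanium dioxide, barium sulfate = 0). The yellow component requirement is met with equality.
That vertex is x1 = 1.626.
Hence cost = 8.09·1.626 = £13.1543.

£13.15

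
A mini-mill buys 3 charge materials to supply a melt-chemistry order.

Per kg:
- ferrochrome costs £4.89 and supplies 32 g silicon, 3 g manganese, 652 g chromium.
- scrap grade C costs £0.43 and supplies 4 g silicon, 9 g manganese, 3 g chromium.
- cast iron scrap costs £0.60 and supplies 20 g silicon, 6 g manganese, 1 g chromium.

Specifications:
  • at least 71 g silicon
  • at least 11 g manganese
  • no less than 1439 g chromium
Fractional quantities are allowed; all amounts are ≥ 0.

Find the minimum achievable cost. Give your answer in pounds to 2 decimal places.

£10.99

Let x1 = kg of ferrochrome, x2 = kg of scrap grade C, x3 = kg of cast iron scrap.
Minimize 4.89x1 + 0.43x2 + 0.6x3 with:
  32x1 + 4x2 + 20x3 ≥ 71   (silicon)
  3x1 + 9x2 + 6x3 ≥ 11   (manganese)
  652x1 + 3x2 + 1x3 ≥ 1439   (chromium)
  x1, x2, x3 ≥ 0.
At the optimum only ferrochrome, scrap grade C are positive (cast iron scrap = 0). The manganese and chromium requirements are met with equality.
So ferrochrome = 2.205 kg, scrap grade C = 0.4873 kg.
Hence cost = 4.89·2.205 + 0.43·0.4873 = £10.9920.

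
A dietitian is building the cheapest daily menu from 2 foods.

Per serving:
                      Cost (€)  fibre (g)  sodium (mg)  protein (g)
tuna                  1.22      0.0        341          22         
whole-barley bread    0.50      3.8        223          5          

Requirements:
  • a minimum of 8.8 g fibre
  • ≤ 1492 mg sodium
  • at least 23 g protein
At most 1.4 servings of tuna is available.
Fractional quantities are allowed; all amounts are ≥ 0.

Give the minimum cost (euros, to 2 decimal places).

€1.79

Let x1 = servings of tuna, x2 = servings of whole-barley bread.
min 1.22x1 + 0.5x2 s.t.:
  3.8x2 ≥ 8.8   (fibre)
  341x1 + 223x2 ≤ 1492   (sodium)
  22x1 + 5x2 ≥ 23   (protein)
  x1 ≤ 1.4
  x1, x2 ≥ 0.
Both inputs are positive at the optimum. There the fibre and protein constraints are tight.
So tuna = 0.5191 servings, whole-barley bread = 2.316 servings.
Objective = 1.22·0.5191 + 0.5·2.316 = 1.7913.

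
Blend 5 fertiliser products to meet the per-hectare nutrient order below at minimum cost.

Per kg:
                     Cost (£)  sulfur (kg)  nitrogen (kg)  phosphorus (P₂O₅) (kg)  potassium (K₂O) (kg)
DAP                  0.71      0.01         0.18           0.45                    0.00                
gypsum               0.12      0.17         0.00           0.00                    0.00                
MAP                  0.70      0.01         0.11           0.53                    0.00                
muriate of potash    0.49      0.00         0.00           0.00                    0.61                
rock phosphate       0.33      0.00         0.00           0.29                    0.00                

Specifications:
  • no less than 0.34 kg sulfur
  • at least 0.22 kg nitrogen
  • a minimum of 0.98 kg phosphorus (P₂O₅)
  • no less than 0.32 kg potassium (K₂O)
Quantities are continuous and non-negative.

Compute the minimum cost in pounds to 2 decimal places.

Let x1 = kg of DAP, x2 = kg of gypsum, x3 = kg of MAP, x4 = kg of muriate of potash, x5 = kg of rock phosphate.
min 0.71x1 + 0.12x2 + 0.7x3 + 0.49x4 + 0.33x5 s.t.:
  0.01x1 + 0.17x2 + 0.01x3 ≥ 0.34   (sulfur)
  0.18x1 + 0.11x3 ≥ 0.22   (nitrogen)
  0.45x1 + 0.53x3 + 0.29x5 ≥ 0.98   (phosphorus (P₂O₅))
  0.61x4 ≥ 0.32   (potassium (K₂O))
  x1, x2, x3, x4, x5 ≥ 0.
At the optimum only DAP, gypsum, MAP, muriate of potash are positive (rock phosphate = 0). The sulfur, nitrogen, phosphorus (P₂O₅), potassium (K₂O) requirements are met with equality.
That vertex is x1 = 0.1917, x2 = 1.89, x3 = 1.686, x4 = 0.5246.
Cost = 0.71·0.1917 + 0.12·1.89 + 0.7·1.686 + 0.49·0.5246 = 1.8002.

£1.80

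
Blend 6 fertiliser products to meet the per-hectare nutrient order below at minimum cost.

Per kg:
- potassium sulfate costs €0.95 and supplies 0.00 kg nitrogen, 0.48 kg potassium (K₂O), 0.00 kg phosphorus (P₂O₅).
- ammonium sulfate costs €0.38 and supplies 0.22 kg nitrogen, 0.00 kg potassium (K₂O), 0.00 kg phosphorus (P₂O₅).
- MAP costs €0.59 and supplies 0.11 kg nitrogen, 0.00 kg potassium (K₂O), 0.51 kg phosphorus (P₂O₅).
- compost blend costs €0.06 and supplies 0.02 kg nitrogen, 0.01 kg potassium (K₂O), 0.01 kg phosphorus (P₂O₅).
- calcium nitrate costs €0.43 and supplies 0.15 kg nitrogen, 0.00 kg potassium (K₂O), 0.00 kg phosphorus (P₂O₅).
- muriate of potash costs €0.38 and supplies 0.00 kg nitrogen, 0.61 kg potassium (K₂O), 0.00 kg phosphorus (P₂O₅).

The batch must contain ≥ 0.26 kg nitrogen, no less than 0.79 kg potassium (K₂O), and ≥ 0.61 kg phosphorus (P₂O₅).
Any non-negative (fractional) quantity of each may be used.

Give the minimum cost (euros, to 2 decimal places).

€1.42

This is a linear program. Let x1 = kg of potassium sulfate, x2 = kg of ammonium sulfate, x3 = kg of MAP, x4 = kg of compost blend, x5 = kg of calcium nitrate, x6 = kg of muriate of potash.
Minimize 0.95x1 + 0.38x2 + 0.59x3 + 0.06x4 + 0.43x5 + 0.38x6 with:
  0.22x2 + 0.11x3 + 0.02x4 + 0.15x5 ≥ 0.26   (nitrogen)
  0.48x1 + 0.01x4 + 0.61x6 ≥ 0.79   (potassium (K₂O))
  0.51x3 + 0.01x4 ≥ 0.61   (phosphorus (P₂O₅))
  x1, x2, x3, x4, x5, x6 ≥ 0.
At the optimum only ammonium sulfate, MAP, muriate of potash are positive (potassium sulfate, compost blend, calcium nitrate = 0). There the nitrogen, potassium (K₂O), phosphorus (P₂O₅) constraints are tight.
So ammonium sulfate = 0.5838 kg, MAP = 1.196 kg, muriate of potash = 1.295 kg.
Objective = 0.38·0.5838 + 0.59·1.196 + 0.38·1.295 = 1.4196.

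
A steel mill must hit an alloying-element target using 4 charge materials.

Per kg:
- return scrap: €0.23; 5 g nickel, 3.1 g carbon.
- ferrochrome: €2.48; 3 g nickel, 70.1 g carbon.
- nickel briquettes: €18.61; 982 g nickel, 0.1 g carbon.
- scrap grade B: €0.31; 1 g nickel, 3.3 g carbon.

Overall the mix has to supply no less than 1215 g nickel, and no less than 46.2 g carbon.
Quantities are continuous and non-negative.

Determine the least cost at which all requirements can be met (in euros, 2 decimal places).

€24.62

Let x1 = kg of return scrap, x2 = kg of ferrochrome, x3 = kg of nickel briquettes, x4 = kg of scrap grade B.
min 0.23x1 + 2.48x2 + 18.61x3 + 0.31x4 s.t.:
  5x1 + 3x2 + 982x3 + 1x4 ≥ 1215   (nickel)
  3.1x1 + 70.1x2 + 0.1x3 + 3.3x4 ≥ 46.2   (carbon)
  x1, x2, x3, x4 ≥ 0.
The minimum-cost mix takes nothing from return scrap, scrap grade B — only ferrochrome, nickel briquettes. Binding constraints: nickel and carbon.
So ferrochrome = 0.6573 kg, nickel briquettes = 1.2353 kg.
Objective = 2.48·0.6573 + 18.61·1.2353 = 24.6190.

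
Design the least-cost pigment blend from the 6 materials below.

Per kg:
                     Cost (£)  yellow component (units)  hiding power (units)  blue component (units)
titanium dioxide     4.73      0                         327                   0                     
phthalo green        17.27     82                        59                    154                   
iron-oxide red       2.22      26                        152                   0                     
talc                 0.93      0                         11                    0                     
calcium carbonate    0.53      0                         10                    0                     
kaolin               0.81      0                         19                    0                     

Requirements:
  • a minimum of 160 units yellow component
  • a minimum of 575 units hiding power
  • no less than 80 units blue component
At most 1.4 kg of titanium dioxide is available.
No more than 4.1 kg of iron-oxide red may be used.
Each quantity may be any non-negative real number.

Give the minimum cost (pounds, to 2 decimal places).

Let x1 = kg of titanium dioxide, x2 = kg of phthalo green, x3 = kg of iron-oxide red, x4 = kg of talc, x5 = kg of calcium carbonate, x6 = kg of kaolin.
Minimize 4.73x1 + 17.27x2 + 2.22x3 + 0.93x4 + 0.53x5 + 0.81x6 subject to:
  82x2 + 26x3 ≥ 160   (yellow component)
  327x1 + 59x2 + 152x3 + 11x4 + 10x5 + 19x6 ≥ 575   (hiding power)
  154x2 ≥ 80   (blue component)
  x1 ≤ 1.4
  x3 ≤ 4.1
  x1, x2, x3, x4, x5, x6 ≥ 0.
The cheapest feasible vertex uses only phthalo green, iron-oxide red; titanium dioxide, talc, calcium carbonate, kaolin are not used. Binding constraints: yellow component and the iron-oxide red cap.
Solving gives x2 = 0.6512, x3 = 4.1.
Cost = 17.27·0.6512 + 2.22·4.1 = 20.3482.

£20.35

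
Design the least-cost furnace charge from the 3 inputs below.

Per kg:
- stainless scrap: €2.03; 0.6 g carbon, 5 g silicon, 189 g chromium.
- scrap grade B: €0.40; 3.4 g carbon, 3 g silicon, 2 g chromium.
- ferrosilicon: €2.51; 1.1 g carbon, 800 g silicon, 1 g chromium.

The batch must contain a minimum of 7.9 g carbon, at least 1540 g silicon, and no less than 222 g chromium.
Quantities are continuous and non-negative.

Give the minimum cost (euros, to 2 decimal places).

Let x1 = kg of stainless scrap, x2 = kg of scrap grade B, x3 = kg of ferrosilicon.
min 2.03x1 + 0.4x2 + 2.51x3 subject to:
  0.6x1 + 3.4x2 + 1.1x3 ≥ 7.9   (carbon)
  5x1 + 3x2 + 800x3 ≥ 1540   (silicon)
  189x1 + 2x2 + 1x3 ≥ 222   (chromium)
  x1, x2, x3 ≥ 0.
All 3 inputs are positive at the optimum. There the carbon, silicon, chromium constraints are tight.
Optimal quantities: stainless scrap = 1.149 kg, scrap grade B = 1.502 kg, ferrosilicon = 1.912 kg.
Cost = 2.03·1.149 + 0.4·1.502 + 2.51·1.912 = 7.7324.

€7.73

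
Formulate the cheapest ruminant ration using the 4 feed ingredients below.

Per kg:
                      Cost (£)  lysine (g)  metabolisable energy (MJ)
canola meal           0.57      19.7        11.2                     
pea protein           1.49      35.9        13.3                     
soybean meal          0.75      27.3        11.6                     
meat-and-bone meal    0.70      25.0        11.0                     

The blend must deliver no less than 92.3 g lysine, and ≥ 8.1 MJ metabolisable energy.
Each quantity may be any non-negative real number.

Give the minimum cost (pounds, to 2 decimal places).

Treat it as an LP. Let x1 = kg of canola meal, x2 = kg of pea protein, x3 = kg of soybean meal, x4 = kg of meat-and-bone meal.
Minimise 0.57x1 + 1.49x2 + 0.75x3 + 0.7x4 s.t.:
  19.7x1 + 35.9x2 + 27.3x3 + 25x4 ≥ 92.3   (lysine)
  11.2x1 + 13.3x2 + 11.6x3 + 11x4 ≥ 8.1   (metabolisable energy)
  x1, x2, x3, x4 ≥ 0.
At the optimum only soybean meal is positive (canola meal, pea protein, meat-and-bone meal = 0). There the lysine constraint is tight.
Solving gives x3 = 3.381.
Total cost: 0.75·3.381 = 2.5358.

£2.54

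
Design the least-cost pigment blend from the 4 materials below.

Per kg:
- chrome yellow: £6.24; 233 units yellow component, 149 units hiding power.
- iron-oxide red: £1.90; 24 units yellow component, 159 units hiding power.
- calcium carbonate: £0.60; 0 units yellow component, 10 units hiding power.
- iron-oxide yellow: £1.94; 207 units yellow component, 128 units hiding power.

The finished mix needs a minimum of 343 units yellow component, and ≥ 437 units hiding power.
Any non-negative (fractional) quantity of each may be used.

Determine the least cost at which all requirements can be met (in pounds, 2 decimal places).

£5.83

Let x1 = kg of chrome yellow, x2 = kg of iron-oxide red, x3 = kg of calcium carbonate, x4 = kg of iron-oxide yellow.
Minimize 6.24x1 + 1.9x2 + 0.6x3 + 1.94x4 subject to:
  233x1 + 24x2 + 207x4 ≥ 343   (yellow component)
  149x1 + 159x2 + 10x3 + 128x4 ≥ 437   (hiding power)
  x1, x2, x3, x4 ≥ 0.
The minimum-cost mix takes nothing from chrome yellow, calcium carbonate — only iron-oxide red, iron-oxide yellow. There the yellow component and hiding power constraints are tight.
That vertex is x2 = 1.56, x4 = 1.476.
Objective = 1.9·1.56 + 1.94·1.476 = 5.8274.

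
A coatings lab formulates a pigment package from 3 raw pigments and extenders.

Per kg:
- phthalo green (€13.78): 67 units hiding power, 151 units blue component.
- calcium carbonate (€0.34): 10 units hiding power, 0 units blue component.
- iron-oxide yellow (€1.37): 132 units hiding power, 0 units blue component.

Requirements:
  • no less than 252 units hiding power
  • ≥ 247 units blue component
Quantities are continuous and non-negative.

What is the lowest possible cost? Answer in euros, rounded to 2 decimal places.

Let x1 = kg of phthalo green, x2 = kg of calcium carbonate, x3 = kg of iron-oxide yellow.
Minimise 13.78x1 + 0.34x2 + 1.37x3 subject to:
  67x1 + 10x2 + 132x3 ≥ 252   (hiding power)
  151x1 ≥ 247   (blue component)
  x1, x2, x3 ≥ 0.
The minimum-cost mix takes nothing from calcium carbonate — only phthalo green, iron-oxide yellow. Binding constraints: hiding power and blue component.
That vertex is x1 = 1.636, x3 = 1.079.
Total cost: 13.78·1.636 + 1.37·1.079 = 24.0223.

€24.02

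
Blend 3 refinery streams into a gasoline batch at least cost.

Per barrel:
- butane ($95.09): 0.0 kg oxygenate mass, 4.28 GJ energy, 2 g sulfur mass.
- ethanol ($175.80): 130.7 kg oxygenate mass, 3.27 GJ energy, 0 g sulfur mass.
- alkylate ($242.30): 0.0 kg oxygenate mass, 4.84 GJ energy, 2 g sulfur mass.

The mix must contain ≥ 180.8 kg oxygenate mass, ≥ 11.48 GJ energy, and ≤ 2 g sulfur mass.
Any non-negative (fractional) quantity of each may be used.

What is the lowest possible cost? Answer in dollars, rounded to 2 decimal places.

$482.17

This is a linear program. Let x1 = barrels of butane, x2 = barrels of ethanol, x3 = barrels of alkylate.
Minimize 95.09x1 + 175.8x2 + 242.3x3 s.t.:
  130.7x2 ≥ 180.8   (oxygenate mass)
  4.28x1 + 3.27x2 + 4.84x3 ≥ 11.48   (energy)
  2x1 + 2x3 ≤ 2   (sulfur mass)
  x1, x2, x3 ≥ 0.
At the optimum only butane, ethanol are positive (alkylate = 0). There the energy and sulfur mass constraints are tight.
Optimal quantities: butane = 1 barrel, ethanol = 2.2018 barrels.
Total cost: 95.09·1 + 175.8·2.2018 = 482.1664.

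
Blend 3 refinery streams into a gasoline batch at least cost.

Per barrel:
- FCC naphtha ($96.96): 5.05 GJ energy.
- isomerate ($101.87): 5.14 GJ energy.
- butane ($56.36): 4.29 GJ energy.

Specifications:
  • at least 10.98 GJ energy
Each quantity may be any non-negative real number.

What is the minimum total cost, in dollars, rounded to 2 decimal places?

$144.25

Set it up as a linear program. Let x1 = barrels of FCC naphtha, x2 = barrels of isomerate, x3 = barrels of butane.
min 96.96x1 + 101.87x2 + 56.36x3 subject to:
  5.05x1 + 5.14x2 + 4.29x3 ≥ 10.98   (energy)
  x1, x2, x3 ≥ 0.
The minimum-cost mix takes nothing from FCC naphtha, isomerate — only butane. There the energy constraint is tight.
That vertex is x3 = 2.5594.
Total cost: 56.36·2.5594 = 144.2478.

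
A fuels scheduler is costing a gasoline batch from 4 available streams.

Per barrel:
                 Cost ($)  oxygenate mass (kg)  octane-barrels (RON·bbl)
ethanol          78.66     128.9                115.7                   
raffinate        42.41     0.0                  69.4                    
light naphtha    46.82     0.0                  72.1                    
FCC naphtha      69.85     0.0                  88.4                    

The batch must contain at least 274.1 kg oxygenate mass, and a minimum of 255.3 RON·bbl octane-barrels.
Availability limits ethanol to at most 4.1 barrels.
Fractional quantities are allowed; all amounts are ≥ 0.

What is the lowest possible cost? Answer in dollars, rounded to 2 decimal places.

$172.93

Set it up as a linear program. Let x1 = barrels of ethanol, x2 = barrels of raffinate, x3 = barrels of light naphtha, x4 = barrels of FCC naphtha.
min 78.66x1 + 42.41x2 + 46.82x3 + 69.85x4 s.t.:
  128.9x1 ≥ 274.1   (oxygenate mass)
  115.7x1 + 69.4x2 + 72.1x3 + 88.4x4 ≥ 255.3   (octane-barrels)
  x1 ≤ 4.1
  x1, x2, x3, x4 ≥ 0.
At the optimum only ethanol, raffinate are positive (light naphtha, FCC naphtha = 0). There the oxygenate mass and octane-barrels constraints are tight.
So ethanol = 2.1265 barrels, raffinate = 0.13356 barrels.
Total cost: 78.66·2.1265 + 42.41·0.13356 = 172.9348.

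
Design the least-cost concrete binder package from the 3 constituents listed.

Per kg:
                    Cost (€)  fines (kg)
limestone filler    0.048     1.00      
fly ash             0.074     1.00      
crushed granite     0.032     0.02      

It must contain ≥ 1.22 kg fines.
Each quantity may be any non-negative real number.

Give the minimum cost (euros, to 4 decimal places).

€0.0586

Set it up as a linear program. Let x1 = kg of limestone filler, x2 = kg of fly ash, x3 = kg of crushed granite.
min 0.048x1 + 0.074x2 + 0.032x3 with:
  1x1 + 1x2 + 0.02x3 ≥ 1.22   (fines)
  x1, x2, x3 ≥ 0.
The optimal basis is {limestone filler}; fly ash, crushed granite drop out. There the fines constraint is tight.
Solving gives x1 = 1.22.
Total cost: 0.048·1.22 = 0.058560.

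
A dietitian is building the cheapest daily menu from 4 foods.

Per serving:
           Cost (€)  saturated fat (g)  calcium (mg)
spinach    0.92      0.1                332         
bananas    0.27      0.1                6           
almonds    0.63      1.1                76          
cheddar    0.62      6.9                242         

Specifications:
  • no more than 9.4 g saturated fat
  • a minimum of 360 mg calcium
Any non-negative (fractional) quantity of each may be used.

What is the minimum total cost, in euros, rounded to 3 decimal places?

€0.929

Set it up as a linear program. Let x1 = servings of spinach, x2 = servings of bananas, x3 = servings of almonds, x4 = servings of cheddar.
Minimize 0.92x1 + 0.27x2 + 0.63x3 + 0.62x4 with:
  0.1x1 + 0.1x2 + 1.1x3 + 6.9x4 ≤ 9.4   (saturated fat)
  332x1 + 6x2 + 76x3 + 242x4 ≥ 360   (calcium)
  x1, x2, x3, x4 ≥ 0.
The minimum-cost mix takes nothing from bananas, almonds — only spinach, cheddar. There the saturated fat and calcium constraints are tight.
Solving gives x1 = 0.0923, x4 = 1.361.
Hence cost = 0.92·0.0923 + 0.62·1.361 = €0.92874.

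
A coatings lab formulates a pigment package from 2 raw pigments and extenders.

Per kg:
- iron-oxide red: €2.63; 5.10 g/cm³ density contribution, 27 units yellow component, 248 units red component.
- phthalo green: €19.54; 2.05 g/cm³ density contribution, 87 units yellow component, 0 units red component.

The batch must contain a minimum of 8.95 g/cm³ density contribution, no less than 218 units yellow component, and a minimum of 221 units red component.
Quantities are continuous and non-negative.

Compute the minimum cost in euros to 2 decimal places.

€21.23

This is a linear program. Let x1 = kg of iron-oxide red, x2 = kg of phthalo green.
Minimize 2.63x1 + 19.54x2 with:
  5.1x1 + 2.05x2 ≥ 8.95   (density contribution)
  27x1 + 87x2 ≥ 218   (yellow component)
  248x1 ≥ 221   (red component)
  x1, x2 ≥ 0.
The cheapest feasible vertex uses only iron-oxide red; phthalo green is not used. There the yellow component constraint is tight.
So iron-oxide red = 8.074 kg.
Objective = 2.63·8.074 = 21.2346.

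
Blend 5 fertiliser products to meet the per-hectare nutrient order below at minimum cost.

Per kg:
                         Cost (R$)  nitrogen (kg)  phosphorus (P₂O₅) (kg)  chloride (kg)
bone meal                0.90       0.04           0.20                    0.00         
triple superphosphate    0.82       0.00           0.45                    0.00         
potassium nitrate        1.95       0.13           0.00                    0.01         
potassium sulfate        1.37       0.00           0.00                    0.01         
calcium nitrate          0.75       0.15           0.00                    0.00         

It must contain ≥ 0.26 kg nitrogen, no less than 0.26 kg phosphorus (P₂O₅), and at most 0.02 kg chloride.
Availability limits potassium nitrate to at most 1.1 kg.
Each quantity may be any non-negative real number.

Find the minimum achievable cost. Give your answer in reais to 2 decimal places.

Set it up as a linear program. Let x1 = kg of bone meal, x2 = kg of triple superphosphate, x3 = kg of potassium nitrate, x4 = kg of potassium sulfate, x5 = kg of calcium nitrate.
Minimise 0.9x1 + 0.82x2 + 1.95x3 + 1.37x4 + 0.75x5 subject to:
  0.04x1 + 0.13x3 + 0.15x5 ≥ 0.26   (nitrogen)
  0.2x1 + 0.45x2 ≥ 0.26   (phosphorus (P₂O₅))
  0.01x3 + 0.01x4 ≤ 0.02   (chloride)
  x3 ≤ 1.1
  x1, x2, x3, x4, x5 ≥ 0.
The optimal basis is {triple superphosphate, calcium nitrate}; bone meal, potassium nitrate, potassium sulfate drop out. The nitrogen and phosphorus (P₂O₅) requirements are met with equality.
So triple superphosphate = 0.5778 kg, calcium nitrate = 1.733 kg.
Cost = 0.82·0.5778 + 0.75·1.733 = 1.7735.

R$1.77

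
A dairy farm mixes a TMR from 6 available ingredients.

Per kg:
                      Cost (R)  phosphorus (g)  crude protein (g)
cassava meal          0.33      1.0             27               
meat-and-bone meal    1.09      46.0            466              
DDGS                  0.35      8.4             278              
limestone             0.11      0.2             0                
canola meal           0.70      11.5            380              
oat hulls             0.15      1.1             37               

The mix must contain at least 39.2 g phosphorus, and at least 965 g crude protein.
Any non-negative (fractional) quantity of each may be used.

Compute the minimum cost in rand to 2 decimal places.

Treat it as an LP. Let x1 = kg of cassava meal, x2 = kg of meat-and-bone meal, x3 = kg of DDGS, x4 = kg of limestone, x5 = kg of canola meal, x6 = kg of oat hulls.
Minimize 0.33x1 + 1.09x2 + 0.35x3 + 0.11x4 + 0.7x5 + 0.15x6 with:
  1x1 + 46x2 + 8.4x3 + 0.2x4 + 11.5x5 + 1.1x6 ≥ 39.2   (phosphorus)
  27x1 + 466x2 + 278x3 + 380x5 + 37x6 ≥ 965   (crude protein)
  x1, x2, x3, x4, x5, x6 ≥ 0.
The minimum-cost mix takes nothing from cassava meal, limestone, canola meal, oat hulls — only meat-and-bone meal, DDGS. The phosphorus and crude protein requirements are met with equality.
Solving gives x2 = 0.3146, x3 = 2.944.
Total cost: 1.09·0.3146 + 0.35·2.944 = 1.3733.

R1.37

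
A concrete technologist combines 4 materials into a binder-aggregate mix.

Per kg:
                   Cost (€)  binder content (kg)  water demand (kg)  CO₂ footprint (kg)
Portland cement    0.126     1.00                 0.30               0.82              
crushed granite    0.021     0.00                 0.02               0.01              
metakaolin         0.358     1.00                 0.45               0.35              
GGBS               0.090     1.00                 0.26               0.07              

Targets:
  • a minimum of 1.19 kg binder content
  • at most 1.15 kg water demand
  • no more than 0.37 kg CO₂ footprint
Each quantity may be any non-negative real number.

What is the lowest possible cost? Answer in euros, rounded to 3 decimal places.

Treat it as an LP. Let x1 = kg of Portland cement, x2 = kg of crushed granite, x3 = kg of metakaolin, x4 = kg of GGBS.
min 0.126x1 + 0.021x2 + 0.358x3 + 0.09x4 subject to:
  1x1 + 1x3 + 1x4 ≥ 1.19   (binder content)
  0.3x1 + 0.02x2 + 0.45x3 + 0.26x4 ≤ 1.15   (water demand)
  0.82x1 + 0.01x2 + 0.35x3 + 0.07x4 ≤ 0.37   (CO₂ footprint)
  x1, x2, x3, x4 ≥ 0.
At the optimum only GGBS is positive (Portland cement, crushed granite, metakaolin = 0). There the binder content constraint is tight.
Solving gives x4 = 1.19.
Total cost: 0.09·1.19 = 0.10710.

€0.107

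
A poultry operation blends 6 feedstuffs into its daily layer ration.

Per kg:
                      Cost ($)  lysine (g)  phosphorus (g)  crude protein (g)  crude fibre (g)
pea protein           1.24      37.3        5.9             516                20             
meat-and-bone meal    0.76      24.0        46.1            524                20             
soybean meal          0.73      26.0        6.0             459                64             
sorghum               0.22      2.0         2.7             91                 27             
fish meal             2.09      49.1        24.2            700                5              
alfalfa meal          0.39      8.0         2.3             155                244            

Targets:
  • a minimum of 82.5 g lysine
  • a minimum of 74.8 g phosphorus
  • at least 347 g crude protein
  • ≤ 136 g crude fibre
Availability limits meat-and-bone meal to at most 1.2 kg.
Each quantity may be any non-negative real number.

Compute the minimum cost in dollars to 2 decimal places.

$2.81

Let x1 = kg of pea protein, x2 = kg of meat-and-bone meal, x3 = kg of soybean meal, x4 = kg of sorghum, x5 = kg of fish meal, x6 = kg of alfalfa meal.
Minimise 1.24x1 + 0.76x2 + 0.73x3 + 0.22x4 + 2.09x5 + 0.39x6 with:
  37.3x1 + 24x2 + 26x3 + 2x4 + 49.1x5 + 8x6 ≥ 82.5   (lysine)
  5.9x1 + 46.1x2 + 6x3 + 2.7x4 + 24.2x5 + 2.3x6 ≥ 74.8   (phosphorus)
  516x1 + 524x2 + 459x3 + 91x4 + 700x5 + 155x6 ≥ 347   (crude protein)
  20x1 + 20x2 + 64x3 + 27x4 + 5x5 + 244x6 ≤ 136   (crude fibre)
  x2 ≤ 1.2
  x1, x2, x3, x4, x5, x6 ≥ 0.
The minimum-cost mix takes nothing from pea protein, sorghum, alfalfa meal — only meat-and-bone meal, soybean meal, fish meal. Binding constraints: lysine, phosphorus, the meat-and-bone meal cap.
So meat-and-bone meal = 1.2 kg, soybean meal = 1.025 kg, fish meal = 0.5507 kg.
Total cost: 0.76·1.2 + 0.73·1.025 + 2.09·0.5507 = 2.8112.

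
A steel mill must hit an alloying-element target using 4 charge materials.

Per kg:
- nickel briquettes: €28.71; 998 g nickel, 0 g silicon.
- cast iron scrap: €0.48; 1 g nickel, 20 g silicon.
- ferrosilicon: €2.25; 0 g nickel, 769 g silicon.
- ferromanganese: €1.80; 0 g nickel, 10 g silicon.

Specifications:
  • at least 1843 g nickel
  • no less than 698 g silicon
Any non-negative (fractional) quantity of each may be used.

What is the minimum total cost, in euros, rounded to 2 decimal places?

€55.06

Let x1 = kg of nickel briquettes, x2 = kg of cast iron scrap, x3 = kg of ferrosilicon, x4 = kg of ferromanganese.
min 28.71x1 + 0.48x2 + 2.25x3 + 1.8x4 s.t.:
  998x1 + 1x2 ≥ 1843   (nickel)
  20x2 + 769x3 + 10x4 ≥ 698   (silicon)
  x1, x2, x3, x4 ≥ 0.
The cheapest feasible vertex uses only nickel briquettes, ferrosilicon; cast iron scrap, ferromanganese are not used. The nickel and silicon requirements are met with equality.
So nickel briquettes = 1.8467 kg, ferrosilicon = 0.90767 kg.
Cost = 28.71·1.8467 + 2.25·0.90767 = 55.0610.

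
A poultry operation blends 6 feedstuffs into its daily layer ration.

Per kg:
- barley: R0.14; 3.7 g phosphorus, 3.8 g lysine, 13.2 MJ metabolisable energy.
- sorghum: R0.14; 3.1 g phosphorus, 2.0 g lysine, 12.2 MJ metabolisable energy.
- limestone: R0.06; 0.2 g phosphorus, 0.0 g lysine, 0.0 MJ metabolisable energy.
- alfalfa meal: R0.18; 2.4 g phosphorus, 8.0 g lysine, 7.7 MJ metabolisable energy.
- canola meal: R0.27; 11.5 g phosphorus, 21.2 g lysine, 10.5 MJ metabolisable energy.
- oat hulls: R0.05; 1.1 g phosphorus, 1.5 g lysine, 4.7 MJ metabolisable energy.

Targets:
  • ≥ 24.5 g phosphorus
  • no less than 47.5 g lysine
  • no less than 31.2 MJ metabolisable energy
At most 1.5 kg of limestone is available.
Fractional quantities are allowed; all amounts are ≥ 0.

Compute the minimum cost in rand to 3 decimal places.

R0.665

This is a linear program. Let x1 = kg of barley, x2 = kg of sorghum, x3 = kg of limestone, x4 = kg of alfalfa meal, x5 = kg of canola meal, x6 = kg of oat hulls.
Minimise 0.14x1 + 0.14x2 + 0.06x3 + 0.18x4 + 0.27x5 + 0.05x6 subject to:
  3.7x1 + 3.1x2 + 0.2x3 + 2.4x4 + 11.5x5 + 1.1x6 ≥ 24.5   (phosphorus)
  3.8x1 + 2x2 + 8x4 + 21.2x5 + 1.5x6 ≥ 47.5   (lysine)
  13.2x1 + 12.2x2 + 7.7x4 + 10.5x5 + 4.7x6 ≥ 31.2   (metabolisable energy)
  x3 ≤ 1.5
  x1, x2, x3, x4, x5, x6 ≥ 0.
The cheapest feasible vertex uses only canola meal, oat hulls; barley, sorghum, limestone, alfalfa meal are not used. The lysine and metabolisable energy requirements are met with equality.
Solving gives x5 = 2.103, x6 = 1.939.
Total cost: 0.27·2.103 + 0.05·1.939 = 0.66476.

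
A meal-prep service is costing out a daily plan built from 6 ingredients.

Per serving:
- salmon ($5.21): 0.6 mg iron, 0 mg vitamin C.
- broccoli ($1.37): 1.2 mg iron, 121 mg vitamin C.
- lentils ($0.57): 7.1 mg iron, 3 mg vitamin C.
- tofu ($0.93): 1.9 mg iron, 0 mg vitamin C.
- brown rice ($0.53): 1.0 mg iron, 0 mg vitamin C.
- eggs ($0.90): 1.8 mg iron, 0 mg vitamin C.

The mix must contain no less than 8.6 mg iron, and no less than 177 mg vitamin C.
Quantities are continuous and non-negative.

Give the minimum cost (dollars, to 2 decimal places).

Let x1 = servings of salmon, x2 = servings of broccoli, x3 = servings of lentils, x4 = servings of tofu, x5 = servings of brown rice, x6 = servings of eggs.
Minimize 5.21x1 + 1.37x2 + 0.57x3 + 0.93x4 + 0.53x5 + 0.9x6 with:
  0.6x1 + 1.2x2 + 7.1x3 + 1.9x4 + 1x5 + 1.8x6 ≥ 8.6   (iron)
  121x2 + 3x3 ≥ 177   (vitamin C)
  x1, x2, x3, x4, x5, x6 ≥ 0.
At the optimum only broccoli, lentils are positive (salmon, tofu, brown rice, eggs = 0). The iron and vitamin C requirements are met with equality.
So broccoli = 1.439 servings, lentils = 0.9681 servings.
Cost = 1.37·1.439 + 0.57·0.9681 = 2.5232.

$2.52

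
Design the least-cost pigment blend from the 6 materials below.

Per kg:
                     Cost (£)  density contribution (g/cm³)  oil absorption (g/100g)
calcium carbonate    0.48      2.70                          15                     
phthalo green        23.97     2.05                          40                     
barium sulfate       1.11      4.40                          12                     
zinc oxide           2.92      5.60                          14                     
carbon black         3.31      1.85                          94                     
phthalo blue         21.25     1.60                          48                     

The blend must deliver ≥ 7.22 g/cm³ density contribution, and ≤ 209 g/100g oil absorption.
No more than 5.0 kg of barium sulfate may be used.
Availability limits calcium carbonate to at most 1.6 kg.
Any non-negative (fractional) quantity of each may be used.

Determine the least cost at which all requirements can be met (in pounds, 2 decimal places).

Let x1 = kg of calcium carbonate, x2 = kg of phthalo green, x3 = kg of barium sulfate, x4 = kg of zinc oxide, x5 = kg of carbon black, x6 = kg of phthalo blue.
min 0.48x1 + 23.97x2 + 1.11x3 + 2.92x4 + 3.31x5 + 21.25x6 subject to:
  2.7x1 + 2.05x2 + 4.4x3 + 5.6x4 + 1.85x5 + 1.6x6 ≥ 7.22   (density contribution)
  15x1 + 40x2 + 12x3 + 14x4 + 94x5 + 48x6 ≤ 209   (oil absorption)
  x3 ≤ 5
  x1 ≤ 1.6
  x1, x2, x3, x4, x5, x6 ≥ 0.
The minimum-cost mix takes nothing from phthalo green, zinc oxide, carbon black, phthalo blue — only calcium carbonate, barium sulfate. The density contribution and the calcium carbonate cap requirements are met with equality.
So calcium carbonate = 1.6 kg, barium sulfate = 0.6591 kg.
Hence cost = 0.48·1.6 + 1.11·0.6591 = £1.4996.

£1.50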